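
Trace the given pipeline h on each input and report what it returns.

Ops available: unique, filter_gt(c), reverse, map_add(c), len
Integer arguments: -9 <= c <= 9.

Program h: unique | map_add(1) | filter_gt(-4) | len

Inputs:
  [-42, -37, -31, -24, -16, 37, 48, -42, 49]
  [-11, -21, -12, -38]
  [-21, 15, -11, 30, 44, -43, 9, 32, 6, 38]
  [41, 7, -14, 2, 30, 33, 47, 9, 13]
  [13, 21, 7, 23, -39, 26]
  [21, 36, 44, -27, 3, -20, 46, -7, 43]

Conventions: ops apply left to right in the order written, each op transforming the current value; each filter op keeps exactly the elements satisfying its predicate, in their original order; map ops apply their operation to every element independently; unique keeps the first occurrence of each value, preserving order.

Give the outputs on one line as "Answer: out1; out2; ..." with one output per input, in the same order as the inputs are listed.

3; 0; 7; 8; 5; 6

Execution, op by op:
  [-42, -37, -31, -24, -16, 37, 48, -42, 49] -> [-42, -37, -31, -24, -16, 37, 48, 49] -> [-41, -36, -30, -23, -15, 38, 49, 50] -> [38, 49, 50] -> 3
  [-11, -21, -12, -38] -> [-11, -21, -12, -38] -> [-10, -20, -11, -37] -> [] -> 0
  [-21, 15, -11, 30, 44, -43, 9, 32, 6, 38] -> [-21, 15, -11, 30, 44, -43, 9, 32, 6, 38] -> [-20, 16, -10, 31, 45, -42, 10, 33, 7, 39] -> [16, 31, 45, 10, 33, 7, 39] -> 7
  [41, 7, -14, 2, 30, 33, 47, 9, 13] -> [41, 7, -14, 2, 30, 33, 47, 9, 13] -> [42, 8, -13, 3, 31, 34, 48, 10, 14] -> [42, 8, 3, 31, 34, 48, 10, 14] -> 8
  [13, 21, 7, 23, -39, 26] -> [13, 21, 7, 23, -39, 26] -> [14, 22, 8, 24, -38, 27] -> [14, 22, 8, 24, 27] -> 5
  [21, 36, 44, -27, 3, -20, 46, -7, 43] -> [21, 36, 44, -27, 3, -20, 46, -7, 43] -> [22, 37, 45, -26, 4, -19, 47, -6, 44] -> [22, 37, 45, 4, 47, 44] -> 6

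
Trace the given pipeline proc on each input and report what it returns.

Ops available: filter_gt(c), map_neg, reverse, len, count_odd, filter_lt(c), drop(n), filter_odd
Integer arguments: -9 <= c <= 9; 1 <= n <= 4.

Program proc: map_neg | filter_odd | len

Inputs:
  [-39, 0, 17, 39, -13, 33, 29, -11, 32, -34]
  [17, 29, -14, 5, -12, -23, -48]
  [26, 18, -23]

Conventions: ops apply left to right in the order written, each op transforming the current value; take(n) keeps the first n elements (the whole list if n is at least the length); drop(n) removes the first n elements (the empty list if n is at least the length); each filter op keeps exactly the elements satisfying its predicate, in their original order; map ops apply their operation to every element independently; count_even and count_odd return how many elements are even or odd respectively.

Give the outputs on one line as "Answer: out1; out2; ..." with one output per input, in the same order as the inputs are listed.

Execution, op by op:
  [-39, 0, 17, 39, -13, 33, 29, -11, 32, -34] -> [39, 0, -17, -39, 13, -33, -29, 11, -32, 34] -> [39, -17, -39, 13, -33, -29, 11] -> 7
  [17, 29, -14, 5, -12, -23, -48] -> [-17, -29, 14, -5, 12, 23, 48] -> [-17, -29, -5, 23] -> 4
  [26, 18, -23] -> [-26, -18, 23] -> [23] -> 1

7; 4; 1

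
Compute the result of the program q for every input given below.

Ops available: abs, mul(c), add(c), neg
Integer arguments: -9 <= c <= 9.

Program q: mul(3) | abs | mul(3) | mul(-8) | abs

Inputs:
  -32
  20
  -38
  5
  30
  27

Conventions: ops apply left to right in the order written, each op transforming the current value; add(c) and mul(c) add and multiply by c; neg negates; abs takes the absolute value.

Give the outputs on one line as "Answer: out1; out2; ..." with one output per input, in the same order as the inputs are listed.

Execution, op by op:
  -32 -> -96 -> 96 -> 288 -> -2304 -> 2304
  20 -> 60 -> 60 -> 180 -> -1440 -> 1440
  -38 -> -114 -> 114 -> 342 -> -2736 -> 2736
  5 -> 15 -> 15 -> 45 -> -360 -> 360
  30 -> 90 -> 90 -> 270 -> -2160 -> 2160
  27 -> 81 -> 81 -> 243 -> -1944 -> 1944

2304; 1440; 2736; 360; 2160; 1944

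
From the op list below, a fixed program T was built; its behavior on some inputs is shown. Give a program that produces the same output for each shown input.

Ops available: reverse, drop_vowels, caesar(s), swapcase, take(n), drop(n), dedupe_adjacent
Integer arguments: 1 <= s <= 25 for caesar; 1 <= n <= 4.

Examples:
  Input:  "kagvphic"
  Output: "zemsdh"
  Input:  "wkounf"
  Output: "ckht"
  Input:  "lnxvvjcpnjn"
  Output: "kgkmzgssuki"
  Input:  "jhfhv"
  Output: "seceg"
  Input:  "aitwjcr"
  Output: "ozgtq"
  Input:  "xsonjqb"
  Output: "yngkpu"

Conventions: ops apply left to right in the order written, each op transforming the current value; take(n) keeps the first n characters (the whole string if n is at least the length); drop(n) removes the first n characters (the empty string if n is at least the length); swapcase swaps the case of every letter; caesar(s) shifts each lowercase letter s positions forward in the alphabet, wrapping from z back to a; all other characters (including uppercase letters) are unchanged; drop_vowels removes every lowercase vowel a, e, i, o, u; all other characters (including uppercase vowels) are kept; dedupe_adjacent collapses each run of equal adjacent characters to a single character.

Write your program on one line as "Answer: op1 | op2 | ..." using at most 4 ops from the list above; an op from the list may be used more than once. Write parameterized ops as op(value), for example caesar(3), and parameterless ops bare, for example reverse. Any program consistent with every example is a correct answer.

drop_vowels | caesar(2) | caesar(21) | reverse

Check, running the answer program on each example:
  "kagvphic" -> "kgvphc" -> "mixrje" -> "hdsmez" -> "zemsdh"
  "wkounf" -> "wknf" -> "ymph" -> "thkc" -> "ckht"
  "lnxvvjcpnjn" -> "lnxvvjcpnjn" -> "npzxxlerplp" -> "ikussgzmkgk" -> "kgkmzgssuki"
  "jhfhv" -> "jhfhv" -> "ljhjx" -> "geces" -> "seceg"
  "aitwjcr" -> "twjcr" -> "vylet" -> "qtgzo" -> "ozgtq"
  "xsonjqb" -> "xsnjqb" -> "zuplsd" -> "upkgny" -> "yngkpu"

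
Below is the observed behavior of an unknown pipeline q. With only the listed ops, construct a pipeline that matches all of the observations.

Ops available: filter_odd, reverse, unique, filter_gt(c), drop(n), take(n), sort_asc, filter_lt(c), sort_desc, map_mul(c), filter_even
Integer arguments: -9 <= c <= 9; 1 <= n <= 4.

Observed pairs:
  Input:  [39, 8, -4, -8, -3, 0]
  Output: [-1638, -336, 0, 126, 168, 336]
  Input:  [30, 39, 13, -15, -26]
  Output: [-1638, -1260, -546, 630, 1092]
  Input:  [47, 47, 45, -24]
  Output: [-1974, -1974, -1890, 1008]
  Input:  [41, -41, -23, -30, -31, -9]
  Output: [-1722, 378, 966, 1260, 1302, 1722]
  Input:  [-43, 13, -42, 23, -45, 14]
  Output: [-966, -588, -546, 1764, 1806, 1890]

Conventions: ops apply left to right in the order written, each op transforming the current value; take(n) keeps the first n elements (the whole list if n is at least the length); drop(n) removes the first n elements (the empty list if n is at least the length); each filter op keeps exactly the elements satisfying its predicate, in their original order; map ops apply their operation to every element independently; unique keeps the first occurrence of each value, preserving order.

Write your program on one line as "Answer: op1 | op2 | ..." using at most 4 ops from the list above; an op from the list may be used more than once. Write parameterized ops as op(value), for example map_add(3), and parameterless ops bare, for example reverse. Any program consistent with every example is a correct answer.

map_mul(7) | sort_asc | map_mul(-6) | sort_asc

Check, running the answer program on each example:
  [39, 8, -4, -8, -3, 0] -> [273, 56, -28, -56, -21, 0] -> [-56, -28, -21, 0, 56, 273] -> [336, 168, 126, 0, -336, -1638] -> [-1638, -336, 0, 126, 168, 336]
  [30, 39, 13, -15, -26] -> [210, 273, 91, -105, -182] -> [-182, -105, 91, 210, 273] -> [1092, 630, -546, -1260, -1638] -> [-1638, -1260, -546, 630, 1092]
  [47, 47, 45, -24] -> [329, 329, 315, -168] -> [-168, 315, 329, 329] -> [1008, -1890, -1974, -1974] -> [-1974, -1974, -1890, 1008]
  [41, -41, -23, -30, -31, -9] -> [287, -287, -161, -210, -217, -63] -> [-287, -217, -210, -161, -63, 287] -> [1722, 1302, 1260, 966, 378, -1722] -> [-1722, 378, 966, 1260, 1302, 1722]
  [-43, 13, -42, 23, -45, 14] -> [-301, 91, -294, 161, -315, 98] -> [-315, -301, -294, 91, 98, 161] -> [1890, 1806, 1764, -546, -588, -966] -> [-966, -588, -546, 1764, 1806, 1890]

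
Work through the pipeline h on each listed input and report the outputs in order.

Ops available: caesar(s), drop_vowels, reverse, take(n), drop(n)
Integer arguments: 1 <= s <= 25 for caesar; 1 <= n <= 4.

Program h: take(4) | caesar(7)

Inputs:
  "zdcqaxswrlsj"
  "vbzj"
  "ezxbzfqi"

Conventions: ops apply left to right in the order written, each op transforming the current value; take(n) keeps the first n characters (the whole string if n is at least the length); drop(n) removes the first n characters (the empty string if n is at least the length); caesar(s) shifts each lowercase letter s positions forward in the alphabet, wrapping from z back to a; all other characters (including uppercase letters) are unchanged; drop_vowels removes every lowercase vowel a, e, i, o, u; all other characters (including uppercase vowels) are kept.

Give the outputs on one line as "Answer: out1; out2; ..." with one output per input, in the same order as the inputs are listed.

"gkjx"; "cigq"; "lgei"

Execution, op by op:
  "zdcqaxswrlsj" -> "zdcq" -> "gkjx"
  "vbzj" -> "vbzj" -> "cigq"
  "ezxbzfqi" -> "ezxb" -> "lgei"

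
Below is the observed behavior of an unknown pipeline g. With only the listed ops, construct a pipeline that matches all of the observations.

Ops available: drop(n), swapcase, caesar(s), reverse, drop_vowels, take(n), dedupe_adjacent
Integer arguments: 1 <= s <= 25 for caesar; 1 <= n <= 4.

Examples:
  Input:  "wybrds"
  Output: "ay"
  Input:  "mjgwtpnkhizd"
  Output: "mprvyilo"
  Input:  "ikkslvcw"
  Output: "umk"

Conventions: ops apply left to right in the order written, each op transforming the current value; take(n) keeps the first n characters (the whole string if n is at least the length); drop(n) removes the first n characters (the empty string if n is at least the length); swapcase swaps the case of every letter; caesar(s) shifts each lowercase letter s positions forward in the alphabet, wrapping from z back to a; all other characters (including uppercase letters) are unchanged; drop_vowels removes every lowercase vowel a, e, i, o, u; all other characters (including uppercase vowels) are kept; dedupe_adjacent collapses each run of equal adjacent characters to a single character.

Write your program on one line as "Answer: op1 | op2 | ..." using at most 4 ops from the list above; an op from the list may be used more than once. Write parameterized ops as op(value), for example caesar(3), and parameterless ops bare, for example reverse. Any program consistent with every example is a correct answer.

reverse | drop(4) | caesar(2) | dedupe_adjacent

Check, running the answer program on each example:
  "wybrds" -> "sdrbyw" -> "yw" -> "ay" -> "ay"
  "mjgwtpnkhizd" -> "dzihknptwgjm" -> "knptwgjm" -> "mprvyilo" -> "mprvyilo"
  "ikkslvcw" -> "wcvlskki" -> "skki" -> "ummk" -> "umk"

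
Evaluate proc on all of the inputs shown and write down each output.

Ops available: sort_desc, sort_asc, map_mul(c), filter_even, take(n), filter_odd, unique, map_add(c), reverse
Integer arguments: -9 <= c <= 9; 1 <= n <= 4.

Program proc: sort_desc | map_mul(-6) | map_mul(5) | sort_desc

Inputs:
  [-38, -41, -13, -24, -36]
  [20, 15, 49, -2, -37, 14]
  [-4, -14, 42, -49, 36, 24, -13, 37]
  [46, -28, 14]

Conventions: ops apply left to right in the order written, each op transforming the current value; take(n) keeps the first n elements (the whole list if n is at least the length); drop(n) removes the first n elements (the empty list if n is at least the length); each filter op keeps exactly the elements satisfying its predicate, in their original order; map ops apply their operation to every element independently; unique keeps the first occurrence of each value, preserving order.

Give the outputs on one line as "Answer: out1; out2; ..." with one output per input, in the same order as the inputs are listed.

[1230, 1140, 1080, 720, 390]; [1110, 60, -420, -450, -600, -1470]; [1470, 420, 390, 120, -720, -1080, -1110, -1260]; [840, -420, -1380]

Execution, op by op:
  [-38, -41, -13, -24, -36] -> [-13, -24, -36, -38, -41] -> [78, 144, 216, 228, 246] -> [390, 720, 1080, 1140, 1230] -> [1230, 1140, 1080, 720, 390]
  [20, 15, 49, -2, -37, 14] -> [49, 20, 15, 14, -2, -37] -> [-294, -120, -90, -84, 12, 222] -> [-1470, -600, -450, -420, 60, 1110] -> [1110, 60, -420, -450, -600, -1470]
  [-4, -14, 42, -49, 36, 24, -13, 37] -> [42, 37, 36, 24, -4, -13, -14, -49] -> [-252, -222, -216, -144, 24, 78, 84, 294] -> [-1260, -1110, -1080, -720, 120, 390, 420, 1470] -> [1470, 420, 390, 120, -720, -1080, -1110, -1260]
  [46, -28, 14] -> [46, 14, -28] -> [-276, -84, 168] -> [-1380, -420, 840] -> [840, -420, -1380]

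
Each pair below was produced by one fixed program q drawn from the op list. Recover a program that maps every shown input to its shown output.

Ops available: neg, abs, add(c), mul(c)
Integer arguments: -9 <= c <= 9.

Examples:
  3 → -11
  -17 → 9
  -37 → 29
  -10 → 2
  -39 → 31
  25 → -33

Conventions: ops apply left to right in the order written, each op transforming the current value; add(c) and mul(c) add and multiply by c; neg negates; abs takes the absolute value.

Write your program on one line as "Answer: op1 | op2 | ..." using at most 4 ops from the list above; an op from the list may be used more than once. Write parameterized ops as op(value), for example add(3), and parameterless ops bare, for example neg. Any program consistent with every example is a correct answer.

add(7) | neg | add(-8) | add(7)

Check, running the answer program on each example:
  3 -> 10 -> -10 -> -18 -> -11
  -17 -> -10 -> 10 -> 2 -> 9
  -37 -> -30 -> 30 -> 22 -> 29
  -10 -> -3 -> 3 -> -5 -> 2
  -39 -> -32 -> 32 -> 24 -> 31
  25 -> 32 -> -32 -> -40 -> -33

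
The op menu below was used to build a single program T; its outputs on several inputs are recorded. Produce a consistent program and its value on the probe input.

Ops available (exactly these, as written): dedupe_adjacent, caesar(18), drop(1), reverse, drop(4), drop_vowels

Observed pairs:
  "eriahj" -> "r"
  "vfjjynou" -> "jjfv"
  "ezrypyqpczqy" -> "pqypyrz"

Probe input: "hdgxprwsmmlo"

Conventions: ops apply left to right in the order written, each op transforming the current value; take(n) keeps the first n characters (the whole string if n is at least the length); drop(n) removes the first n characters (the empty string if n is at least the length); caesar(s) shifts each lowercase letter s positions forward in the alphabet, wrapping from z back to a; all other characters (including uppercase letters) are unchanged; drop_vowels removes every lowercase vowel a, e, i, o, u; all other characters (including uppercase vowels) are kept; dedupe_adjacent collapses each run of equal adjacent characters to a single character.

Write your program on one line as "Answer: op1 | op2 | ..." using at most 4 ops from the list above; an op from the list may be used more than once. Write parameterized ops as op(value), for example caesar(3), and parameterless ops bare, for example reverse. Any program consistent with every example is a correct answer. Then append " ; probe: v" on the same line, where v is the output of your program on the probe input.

reverse | drop(4) | drop_vowels ; probe: "swrpxgdh"

Check, running the answer program on each example:
  "eriahj" -> "jhaire" -> "re" -> "r"
  "vfjjynou" -> "uonyjjfv" -> "jjfv" -> "jjfv"
  "ezrypyqpczqy" -> "yqzcpqypyrze" -> "pqypyrze" -> "pqypyrz"
  probe: "hdgxprwsmmlo" -> "olmmswrpxgdh" -> "swrpxgdh" -> "swrpxgdh"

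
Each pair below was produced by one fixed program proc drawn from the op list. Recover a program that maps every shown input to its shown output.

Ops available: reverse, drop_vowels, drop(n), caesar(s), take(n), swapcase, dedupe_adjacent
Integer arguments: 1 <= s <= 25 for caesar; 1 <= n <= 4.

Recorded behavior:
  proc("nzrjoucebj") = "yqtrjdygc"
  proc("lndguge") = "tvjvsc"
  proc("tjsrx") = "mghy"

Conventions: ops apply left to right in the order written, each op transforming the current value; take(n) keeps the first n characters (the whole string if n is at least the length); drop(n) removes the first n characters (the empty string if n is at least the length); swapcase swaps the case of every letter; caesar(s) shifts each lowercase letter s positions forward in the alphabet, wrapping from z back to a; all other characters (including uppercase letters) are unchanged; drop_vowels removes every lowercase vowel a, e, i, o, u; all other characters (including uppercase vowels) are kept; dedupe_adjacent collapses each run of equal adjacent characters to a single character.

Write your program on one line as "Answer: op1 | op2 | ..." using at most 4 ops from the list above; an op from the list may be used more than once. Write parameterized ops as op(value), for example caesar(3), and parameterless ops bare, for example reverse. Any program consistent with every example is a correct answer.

reverse | caesar(15) | drop_vowels

Check, running the answer program on each example:
  "nzrjoucebj" -> "jbecuojrzn" -> "yqtrjdygoc" -> "yqtrjdygc"
  "lndguge" -> "egugdnl" -> "tvjvsca" -> "tvjvsc"
  "tjsrx" -> "xrsjt" -> "mghyi" -> "mghy"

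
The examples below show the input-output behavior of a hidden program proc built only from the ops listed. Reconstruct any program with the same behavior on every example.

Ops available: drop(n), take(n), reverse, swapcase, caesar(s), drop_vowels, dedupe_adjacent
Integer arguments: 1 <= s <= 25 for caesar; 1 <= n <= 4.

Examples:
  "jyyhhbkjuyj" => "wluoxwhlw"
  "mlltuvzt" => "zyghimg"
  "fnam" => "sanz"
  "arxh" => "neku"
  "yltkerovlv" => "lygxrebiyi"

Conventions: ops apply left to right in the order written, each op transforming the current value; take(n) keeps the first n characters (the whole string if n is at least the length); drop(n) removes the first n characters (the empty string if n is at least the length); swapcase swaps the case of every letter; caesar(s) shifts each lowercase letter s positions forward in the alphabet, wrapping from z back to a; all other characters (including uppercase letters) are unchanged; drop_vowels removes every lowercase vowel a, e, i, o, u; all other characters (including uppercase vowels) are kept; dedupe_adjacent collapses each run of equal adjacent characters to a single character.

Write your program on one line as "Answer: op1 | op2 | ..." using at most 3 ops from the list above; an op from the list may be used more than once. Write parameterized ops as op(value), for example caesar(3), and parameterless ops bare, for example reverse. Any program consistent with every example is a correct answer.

caesar(13) | dedupe_adjacent

Check, running the answer program on each example:
  "jyyhhbkjuyj" -> "wlluuoxwhlw" -> "wluoxwhlw"
  "mlltuvzt" -> "zyyghimg" -> "zyghimg"
  "fnam" -> "sanz" -> "sanz"
  "arxh" -> "neku" -> "neku"
  "yltkerovlv" -> "lygxrebiyi" -> "lygxrebiyi"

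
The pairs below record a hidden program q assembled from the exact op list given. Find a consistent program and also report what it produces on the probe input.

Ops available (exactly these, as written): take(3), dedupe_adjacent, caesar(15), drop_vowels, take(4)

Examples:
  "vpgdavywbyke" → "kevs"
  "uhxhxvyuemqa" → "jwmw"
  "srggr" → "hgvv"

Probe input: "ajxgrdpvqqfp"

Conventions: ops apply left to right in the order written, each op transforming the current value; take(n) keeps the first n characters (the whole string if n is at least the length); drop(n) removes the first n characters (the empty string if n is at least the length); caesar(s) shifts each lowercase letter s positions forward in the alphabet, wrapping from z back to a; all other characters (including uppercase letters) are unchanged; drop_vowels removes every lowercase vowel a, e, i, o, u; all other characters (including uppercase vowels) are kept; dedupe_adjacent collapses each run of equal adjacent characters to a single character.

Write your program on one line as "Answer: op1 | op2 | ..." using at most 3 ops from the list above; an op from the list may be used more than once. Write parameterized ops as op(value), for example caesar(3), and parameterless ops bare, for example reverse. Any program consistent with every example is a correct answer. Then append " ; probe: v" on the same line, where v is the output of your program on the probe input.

caesar(15) | take(4) ; probe: "pymv"

Check, running the answer program on each example:
  "vpgdavywbyke" -> "kevspknlqnzt" -> "kevs"
  "uhxhxvyuemqa" -> "jwmwmknjtbfp" -> "jwmw"
  "srggr" -> "hgvvg" -> "hgvv"
  probe: "ajxgrdpvqqfp" -> "pymvgsekffue" -> "pymv"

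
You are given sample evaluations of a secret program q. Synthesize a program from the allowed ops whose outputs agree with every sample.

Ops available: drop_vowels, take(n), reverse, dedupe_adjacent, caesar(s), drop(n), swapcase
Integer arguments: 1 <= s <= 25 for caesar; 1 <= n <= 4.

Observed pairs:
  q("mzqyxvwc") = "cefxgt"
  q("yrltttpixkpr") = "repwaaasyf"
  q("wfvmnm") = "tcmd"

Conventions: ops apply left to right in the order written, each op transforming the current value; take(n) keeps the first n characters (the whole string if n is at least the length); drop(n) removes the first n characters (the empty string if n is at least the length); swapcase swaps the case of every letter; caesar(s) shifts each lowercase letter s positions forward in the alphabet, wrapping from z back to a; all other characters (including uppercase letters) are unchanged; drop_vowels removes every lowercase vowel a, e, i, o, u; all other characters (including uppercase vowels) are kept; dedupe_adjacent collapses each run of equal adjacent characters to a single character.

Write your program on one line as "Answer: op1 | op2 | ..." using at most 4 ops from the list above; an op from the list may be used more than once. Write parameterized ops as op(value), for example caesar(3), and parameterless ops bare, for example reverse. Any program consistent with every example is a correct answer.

reverse | caesar(7) | drop(2)

Check, running the answer program on each example:
  "mzqyxvwc" -> "cwvxyqzm" -> "jdcefxgt" -> "cefxgt"
  "yrltttpixkpr" -> "rpkxiptttlry" -> "ywrepwaaasyf" -> "repwaaasyf"
  "wfvmnm" -> "mnmvfw" -> "tutcmd" -> "tcmd"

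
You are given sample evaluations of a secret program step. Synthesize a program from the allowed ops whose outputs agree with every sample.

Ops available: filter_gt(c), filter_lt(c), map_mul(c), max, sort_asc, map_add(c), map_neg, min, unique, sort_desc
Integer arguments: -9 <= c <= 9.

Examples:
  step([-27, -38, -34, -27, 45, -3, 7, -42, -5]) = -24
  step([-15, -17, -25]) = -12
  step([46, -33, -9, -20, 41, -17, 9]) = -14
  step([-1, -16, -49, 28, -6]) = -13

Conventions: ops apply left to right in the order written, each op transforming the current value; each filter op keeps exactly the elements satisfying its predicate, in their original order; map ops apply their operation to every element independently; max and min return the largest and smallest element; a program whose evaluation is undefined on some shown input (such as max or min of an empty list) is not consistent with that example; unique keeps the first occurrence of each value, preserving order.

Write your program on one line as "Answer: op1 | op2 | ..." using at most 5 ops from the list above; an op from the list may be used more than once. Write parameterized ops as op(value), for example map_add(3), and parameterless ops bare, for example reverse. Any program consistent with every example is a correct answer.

filter_lt(-7) | map_add(-3) | map_add(6) | filter_lt(-6) | max

Check, running the answer program on each example:
  [-27, -38, -34, -27, 45, -3, 7, -42, -5] -> [-27, -38, -34, -27, -42] -> [-30, -41, -37, -30, -45] -> [-24, -35, -31, -24, -39] -> [-24, -35, -31, -24, -39] -> -24
  [-15, -17, -25] -> [-15, -17, -25] -> [-18, -20, -28] -> [-12, -14, -22] -> [-12, -14, -22] -> -12
  [46, -33, -9, -20, 41, -17, 9] -> [-33, -9, -20, -17] -> [-36, -12, -23, -20] -> [-30, -6, -17, -14] -> [-30, -17, -14] -> -14
  [-1, -16, -49, 28, -6] -> [-16, -49] -> [-19, -52] -> [-13, -46] -> [-13, -46] -> -13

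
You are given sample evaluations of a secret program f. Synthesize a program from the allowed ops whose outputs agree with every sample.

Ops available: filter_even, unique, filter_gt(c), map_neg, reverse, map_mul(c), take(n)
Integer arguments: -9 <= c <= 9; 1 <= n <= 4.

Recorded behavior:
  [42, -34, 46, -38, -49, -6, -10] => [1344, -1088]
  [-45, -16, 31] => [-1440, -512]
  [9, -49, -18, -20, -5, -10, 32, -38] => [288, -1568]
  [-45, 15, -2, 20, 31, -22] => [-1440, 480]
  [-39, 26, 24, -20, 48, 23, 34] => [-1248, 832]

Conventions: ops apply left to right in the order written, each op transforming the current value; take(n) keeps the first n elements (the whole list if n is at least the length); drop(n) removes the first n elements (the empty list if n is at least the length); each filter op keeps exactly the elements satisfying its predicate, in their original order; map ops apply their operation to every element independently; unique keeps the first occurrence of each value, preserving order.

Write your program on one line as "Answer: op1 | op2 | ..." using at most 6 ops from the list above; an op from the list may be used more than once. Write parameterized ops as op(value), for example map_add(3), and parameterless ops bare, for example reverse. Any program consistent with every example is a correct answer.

map_neg | map_mul(-4) | map_neg | take(2) | map_neg | map_mul(8)

Check, running the answer program on each example:
  [42, -34, 46, -38, -49, -6, -10] -> [-42, 34, -46, 38, 49, 6, 10] -> [168, -136, 184, -152, -196, -24, -40] -> [-168, 136, -184, 152, 196, 24, 40] -> [-168, 136] -> [168, -136] -> [1344, -1088]
  [-45, -16, 31] -> [45, 16, -31] -> [-180, -64, 124] -> [180, 64, -124] -> [180, 64] -> [-180, -64] -> [-1440, -512]
  [9, -49, -18, -20, -5, -10, 32, -38] -> [-9, 49, 18, 20, 5, 10, -32, 38] -> [36, -196, -72, -80, -20, -40, 128, -152] -> [-36, 196, 72, 80, 20, 40, -128, 152] -> [-36, 196] -> [36, -196] -> [288, -1568]
  [-45, 15, -2, 20, 31, -22] -> [45, -15, 2, -20, -31, 22] -> [-180, 60, -8, 80, 124, -88] -> [180, -60, 8, -80, -124, 88] -> [180, -60] -> [-180, 60] -> [-1440, 480]
  [-39, 26, 24, -20, 48, 23, 34] -> [39, -26, -24, 20, -48, -23, -34] -> [-156, 104, 96, -80, 192, 92, 136] -> [156, -104, -96, 80, -192, -92, -136] -> [156, -104] -> [-156, 104] -> [-1248, 832]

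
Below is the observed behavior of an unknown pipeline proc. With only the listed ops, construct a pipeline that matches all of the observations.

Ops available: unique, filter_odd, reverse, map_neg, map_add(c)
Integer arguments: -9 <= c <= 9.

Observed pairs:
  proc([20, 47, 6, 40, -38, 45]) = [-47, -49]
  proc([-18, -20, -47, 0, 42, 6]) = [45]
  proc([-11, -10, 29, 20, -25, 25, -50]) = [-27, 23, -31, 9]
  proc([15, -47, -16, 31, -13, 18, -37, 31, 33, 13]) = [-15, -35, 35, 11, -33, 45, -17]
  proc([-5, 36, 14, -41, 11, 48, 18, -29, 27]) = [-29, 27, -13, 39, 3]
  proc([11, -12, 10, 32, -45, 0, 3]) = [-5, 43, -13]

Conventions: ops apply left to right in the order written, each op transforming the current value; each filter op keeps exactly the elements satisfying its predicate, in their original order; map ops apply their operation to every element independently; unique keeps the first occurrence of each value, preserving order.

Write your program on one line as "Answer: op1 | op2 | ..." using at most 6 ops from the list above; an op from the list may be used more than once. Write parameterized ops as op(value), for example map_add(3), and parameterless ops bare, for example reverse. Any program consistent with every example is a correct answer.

map_neg | unique | reverse | filter_odd | map_add(-3) | map_add(1)

Check, running the answer program on each example:
  [20, 47, 6, 40, -38, 45] -> [-20, -47, -6, -40, 38, -45] -> [-20, -47, -6, -40, 38, -45] -> [-45, 38, -40, -6, -47, -20] -> [-45, -47] -> [-48, -50] -> [-47, -49]
  [-18, -20, -47, 0, 42, 6] -> [18, 20, 47, 0, -42, -6] -> [18, 20, 47, 0, -42, -6] -> [-6, -42, 0, 47, 20, 18] -> [47] -> [44] -> [45]
  [-11, -10, 29, 20, -25, 25, -50] -> [11, 10, -29, -20, 25, -25, 50] -> [11, 10, -29, -20, 25, -25, 50] -> [50, -25, 25, -20, -29, 10, 11] -> [-25, 25, -29, 11] -> [-28, 22, -32, 8] -> [-27, 23, -31, 9]
  [15, -47, -16, 31, -13, 18, -37, 31, 33, 13] -> [-15, 47, 16, -31, 13, -18, 37, -31, -33, -13] -> [-15, 47, 16, -31, 13, -18, 37, -33, -13] -> [-13, -33, 37, -18, 13, -31, 16, 47, -15] -> [-13, -33, 37, 13, -31, 47, -15] -> [-16, -36, 34, 10, -34, 44, -18] -> [-15, -35, 35, 11, -33, 45, -17]
  [-5, 36, 14, -41, 11, 48, 18, -29, 27] -> [5, -36, -14, 41, -11, -48, -18, 29, -27] -> [5, -36, -14, 41, -11, -48, -18, 29, -27] -> [-27, 29, -18, -48, -11, 41, -14, -36, 5] -> [-27, 29, -11, 41, 5] -> [-30, 26, -14, 38, 2] -> [-29, 27, -13, 39, 3]
  [11, -12, 10, 32, -45, 0, 3] -> [-11, 12, -10, -32, 45, 0, -3] -> [-11, 12, -10, -32, 45, 0, -3] -> [-3, 0, 45, -32, -10, 12, -11] -> [-3, 45, -11] -> [-6, 42, -14] -> [-5, 43, -13]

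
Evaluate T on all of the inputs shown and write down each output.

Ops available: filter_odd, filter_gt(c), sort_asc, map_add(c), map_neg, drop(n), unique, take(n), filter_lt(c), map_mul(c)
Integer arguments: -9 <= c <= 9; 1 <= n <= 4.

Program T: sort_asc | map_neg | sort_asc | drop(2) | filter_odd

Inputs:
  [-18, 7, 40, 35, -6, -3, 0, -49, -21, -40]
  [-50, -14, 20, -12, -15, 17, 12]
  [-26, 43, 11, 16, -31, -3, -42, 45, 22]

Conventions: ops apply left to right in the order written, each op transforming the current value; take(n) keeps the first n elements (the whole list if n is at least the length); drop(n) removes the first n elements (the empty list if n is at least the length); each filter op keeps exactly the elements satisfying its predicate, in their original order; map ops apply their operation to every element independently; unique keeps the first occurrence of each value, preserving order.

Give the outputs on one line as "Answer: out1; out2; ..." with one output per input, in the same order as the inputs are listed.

Execution, op by op:
  [-18, 7, 40, 35, -6, -3, 0, -49, -21, -40] -> [-49, -40, -21, -18, -6, -3, 0, 7, 35, 40] -> [49, 40, 21, 18, 6, 3, 0, -7, -35, -40] -> [-40, -35, -7, 0, 3, 6, 18, 21, 40, 49] -> [-7, 0, 3, 6, 18, 21, 40, 49] -> [-7, 3, 21, 49]
  [-50, -14, 20, -12, -15, 17, 12] -> [-50, -15, -14, -12, 12, 17, 20] -> [50, 15, 14, 12, -12, -17, -20] -> [-20, -17, -12, 12, 14, 15, 50] -> [-12, 12, 14, 15, 50] -> [15]
  [-26, 43, 11, 16, -31, -3, -42, 45, 22] -> [-42, -31, -26, -3, 11, 16, 22, 43, 45] -> [42, 31, 26, 3, -11, -16, -22, -43, -45] -> [-45, -43, -22, -16, -11, 3, 26, 31, 42] -> [-22, -16, -11, 3, 26, 31, 42] -> [-11, 3, 31]

[-7, 3, 21, 49]; [15]; [-11, 3, 31]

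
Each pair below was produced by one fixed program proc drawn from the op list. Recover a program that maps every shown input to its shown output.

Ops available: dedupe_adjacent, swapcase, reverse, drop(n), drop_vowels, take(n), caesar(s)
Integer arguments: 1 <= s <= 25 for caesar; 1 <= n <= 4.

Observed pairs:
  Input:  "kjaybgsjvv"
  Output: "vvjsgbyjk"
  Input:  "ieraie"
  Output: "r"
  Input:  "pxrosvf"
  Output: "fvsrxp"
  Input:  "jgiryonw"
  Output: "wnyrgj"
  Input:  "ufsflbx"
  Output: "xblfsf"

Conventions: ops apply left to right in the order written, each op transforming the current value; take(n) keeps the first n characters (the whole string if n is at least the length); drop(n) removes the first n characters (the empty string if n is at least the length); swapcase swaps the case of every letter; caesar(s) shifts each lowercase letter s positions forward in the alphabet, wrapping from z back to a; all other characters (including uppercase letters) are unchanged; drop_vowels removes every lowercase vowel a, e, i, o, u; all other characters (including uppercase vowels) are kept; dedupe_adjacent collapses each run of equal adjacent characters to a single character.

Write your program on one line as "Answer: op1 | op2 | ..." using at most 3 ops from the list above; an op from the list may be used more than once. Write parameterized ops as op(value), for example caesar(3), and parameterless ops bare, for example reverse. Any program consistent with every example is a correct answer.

reverse | drop_vowels

Check, running the answer program on each example:
  "kjaybgsjvv" -> "vvjsgbyajk" -> "vvjsgbyjk"
  "ieraie" -> "eiarei" -> "r"
  "pxrosvf" -> "fvsorxp" -> "fvsrxp"
  "jgiryonw" -> "wnoyrigj" -> "wnyrgj"
  "ufsflbx" -> "xblfsfu" -> "xblfsf"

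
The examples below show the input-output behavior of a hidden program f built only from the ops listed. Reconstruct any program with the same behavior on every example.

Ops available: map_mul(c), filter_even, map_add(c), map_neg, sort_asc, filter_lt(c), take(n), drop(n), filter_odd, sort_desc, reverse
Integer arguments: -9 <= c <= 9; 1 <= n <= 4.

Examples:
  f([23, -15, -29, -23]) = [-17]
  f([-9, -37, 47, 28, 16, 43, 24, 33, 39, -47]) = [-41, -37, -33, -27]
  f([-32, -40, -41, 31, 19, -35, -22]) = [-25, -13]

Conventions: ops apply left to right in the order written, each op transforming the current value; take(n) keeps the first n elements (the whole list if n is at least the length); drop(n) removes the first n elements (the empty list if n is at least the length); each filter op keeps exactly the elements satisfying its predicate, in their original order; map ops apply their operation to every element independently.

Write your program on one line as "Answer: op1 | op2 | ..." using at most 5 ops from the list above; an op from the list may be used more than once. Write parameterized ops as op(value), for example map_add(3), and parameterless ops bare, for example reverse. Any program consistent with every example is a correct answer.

map_neg | filter_odd | filter_lt(-1) | sort_asc | map_add(6)

Check, running the answer program on each example:
  [23, -15, -29, -23] -> [-23, 15, 29, 23] -> [-23, 15, 29, 23] -> [-23] -> [-23] -> [-17]
  [-9, -37, 47, 28, 16, 43, 24, 33, 39, -47] -> [9, 37, -47, -28, -16, -43, -24, -33, -39, 47] -> [9, 37, -47, -43, -33, -39, 47] -> [-47, -43, -33, -39] -> [-47, -43, -39, -33] -> [-41, -37, -33, -27]
  [-32, -40, -41, 31, 19, -35, -22] -> [32, 40, 41, -31, -19, 35, 22] -> [41, -31, -19, 35] -> [-31, -19] -> [-31, -19] -> [-25, -13]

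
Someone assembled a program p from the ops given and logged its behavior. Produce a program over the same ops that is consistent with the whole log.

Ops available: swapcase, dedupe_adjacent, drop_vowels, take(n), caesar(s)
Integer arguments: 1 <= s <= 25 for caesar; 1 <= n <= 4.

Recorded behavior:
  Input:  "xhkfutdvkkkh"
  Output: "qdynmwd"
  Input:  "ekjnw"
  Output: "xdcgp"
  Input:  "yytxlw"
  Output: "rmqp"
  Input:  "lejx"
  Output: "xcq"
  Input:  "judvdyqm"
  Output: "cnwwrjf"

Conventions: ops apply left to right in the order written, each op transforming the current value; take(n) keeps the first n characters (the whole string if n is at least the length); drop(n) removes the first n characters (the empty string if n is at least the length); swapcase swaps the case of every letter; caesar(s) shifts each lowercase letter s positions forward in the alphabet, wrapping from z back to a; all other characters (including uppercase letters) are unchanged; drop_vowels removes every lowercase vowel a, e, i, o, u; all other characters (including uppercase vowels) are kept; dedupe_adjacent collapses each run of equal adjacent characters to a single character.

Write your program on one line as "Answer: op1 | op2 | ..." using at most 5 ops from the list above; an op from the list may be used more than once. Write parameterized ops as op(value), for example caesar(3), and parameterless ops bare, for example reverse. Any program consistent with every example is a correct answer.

swapcase | dedupe_adjacent | swapcase | caesar(19) | drop_vowels

Check, running the answer program on each example:
  "xhkfutdvkkkh" -> "XHKFUTDVKKKH" -> "XHKFUTDVKH" -> "xhkfutdvkh" -> "qadynmwoda" -> "qdynmwd"
  "ekjnw" -> "EKJNW" -> "EKJNW" -> "ekjnw" -> "xdcgp" -> "xdcgp"
  "yytxlw" -> "YYTXLW" -> "YTXLW" -> "ytxlw" -> "rmqep" -> "rmqp"
  "lejx" -> "LEJX" -> "LEJX" -> "lejx" -> "excq" -> "xcq"
  "judvdyqm" -> "JUDVDYQM" -> "JUDVDYQM" -> "judvdyqm" -> "cnwowrjf" -> "cnwwrjf"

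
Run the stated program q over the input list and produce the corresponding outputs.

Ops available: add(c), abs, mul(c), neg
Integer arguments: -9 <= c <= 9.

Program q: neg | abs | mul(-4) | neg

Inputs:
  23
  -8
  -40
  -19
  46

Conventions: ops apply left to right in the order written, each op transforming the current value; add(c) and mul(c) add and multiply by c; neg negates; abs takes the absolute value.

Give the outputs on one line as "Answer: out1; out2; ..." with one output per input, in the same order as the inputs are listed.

92; 32; 160; 76; 184

Execution, op by op:
  23 -> -23 -> 23 -> -92 -> 92
  -8 -> 8 -> 8 -> -32 -> 32
  -40 -> 40 -> 40 -> -160 -> 160
  -19 -> 19 -> 19 -> -76 -> 76
  46 -> -46 -> 46 -> -184 -> 184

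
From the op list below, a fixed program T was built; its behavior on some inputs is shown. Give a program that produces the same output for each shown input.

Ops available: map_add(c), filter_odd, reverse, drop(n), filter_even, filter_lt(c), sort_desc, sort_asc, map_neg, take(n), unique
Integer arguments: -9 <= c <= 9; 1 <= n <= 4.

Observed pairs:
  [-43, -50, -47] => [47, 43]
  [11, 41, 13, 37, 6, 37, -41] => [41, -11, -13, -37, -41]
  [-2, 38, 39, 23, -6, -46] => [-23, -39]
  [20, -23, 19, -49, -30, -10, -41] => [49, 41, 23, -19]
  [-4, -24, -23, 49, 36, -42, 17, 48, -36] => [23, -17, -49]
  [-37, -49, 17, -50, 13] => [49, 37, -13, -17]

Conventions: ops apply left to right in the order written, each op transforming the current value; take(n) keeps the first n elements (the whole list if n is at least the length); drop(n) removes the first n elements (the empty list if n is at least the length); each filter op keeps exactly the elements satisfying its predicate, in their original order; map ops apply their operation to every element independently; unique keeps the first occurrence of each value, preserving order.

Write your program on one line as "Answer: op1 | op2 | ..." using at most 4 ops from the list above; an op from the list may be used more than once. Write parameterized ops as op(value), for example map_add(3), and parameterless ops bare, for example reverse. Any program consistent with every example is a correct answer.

sort_asc | filter_odd | unique | map_neg

Check, running the answer program on each example:
  [-43, -50, -47] -> [-50, -47, -43] -> [-47, -43] -> [-47, -43] -> [47, 43]
  [11, 41, 13, 37, 6, 37, -41] -> [-41, 6, 11, 13, 37, 37, 41] -> [-41, 11, 13, 37, 37, 41] -> [-41, 11, 13, 37, 41] -> [41, -11, -13, -37, -41]
  [-2, 38, 39, 23, -6, -46] -> [-46, -6, -2, 23, 38, 39] -> [23, 39] -> [23, 39] -> [-23, -39]
  [20, -23, 19, -49, -30, -10, -41] -> [-49, -41, -30, -23, -10, 19, 20] -> [-49, -41, -23, 19] -> [-49, -41, -23, 19] -> [49, 41, 23, -19]
  [-4, -24, -23, 49, 36, -42, 17, 48, -36] -> [-42, -36, -24, -23, -4, 17, 36, 48, 49] -> [-23, 17, 49] -> [-23, 17, 49] -> [23, -17, -49]
  [-37, -49, 17, -50, 13] -> [-50, -49, -37, 13, 17] -> [-49, -37, 13, 17] -> [-49, -37, 13, 17] -> [49, 37, -13, -17]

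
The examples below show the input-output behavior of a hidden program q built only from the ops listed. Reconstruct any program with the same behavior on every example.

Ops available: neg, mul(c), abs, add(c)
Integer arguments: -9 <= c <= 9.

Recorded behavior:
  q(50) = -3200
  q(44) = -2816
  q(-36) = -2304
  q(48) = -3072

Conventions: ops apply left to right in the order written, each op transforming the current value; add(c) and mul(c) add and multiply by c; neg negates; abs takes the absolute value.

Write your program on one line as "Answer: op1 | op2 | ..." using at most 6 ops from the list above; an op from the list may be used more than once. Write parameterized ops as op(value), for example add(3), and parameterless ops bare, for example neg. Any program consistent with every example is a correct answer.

abs | mul(4) | neg | mul(8) | mul(2)

Check, running the answer program on each example:
  50 -> 50 -> 200 -> -200 -> -1600 -> -3200
  44 -> 44 -> 176 -> -176 -> -1408 -> -2816
  -36 -> 36 -> 144 -> -144 -> -1152 -> -2304
  48 -> 48 -> 192 -> -192 -> -1536 -> -3072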